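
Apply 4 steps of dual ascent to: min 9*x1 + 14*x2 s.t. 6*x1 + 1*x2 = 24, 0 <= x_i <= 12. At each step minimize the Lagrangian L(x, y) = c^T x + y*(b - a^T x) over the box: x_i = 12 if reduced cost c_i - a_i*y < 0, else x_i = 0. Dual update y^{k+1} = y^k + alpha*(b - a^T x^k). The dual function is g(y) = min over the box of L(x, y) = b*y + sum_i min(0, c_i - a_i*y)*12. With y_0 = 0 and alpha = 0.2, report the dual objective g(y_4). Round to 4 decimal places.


Dual ascent for LP: min 9*x1 + 14*x2, 6*x1 + 1*x2 = 24, 0 <= x_i <= 12
Step 1: y^k = 0.0, reduced costs: (9.0, 14.0)
  x^k = (0.0, 0.0), subgradient = b - a^T x = 24.0
  y^{k+1} = 0.0 + 0.2*24.0 = 4.8
Step 2: y^k = 4.8, reduced costs: (-19.8, 9.2)
  x^k = (12.0, 0.0), subgradient = b - a^T x = -48.0
  y^{k+1} = 4.8 + 0.2*-48.0 = -4.8
Step 3: y^k = -4.8, reduced costs: (37.8, 18.8)
  x^k = (0.0, 0.0), subgradient = b - a^T x = 24.0
  y^{k+1} = -4.8 + 0.2*24.0 = 0.0
Step 4: y^k = 0.0, reduced costs: (9.0, 14.0)
  x^k = (0.0, 0.0), subgradient = b - a^T x = 24.0
  y^{k+1} = 0.0 + 0.2*24.0 = 4.8
Dual objective at y_4 = 4.8: reduced costs (-19.8, 9.2), box minimizer x = (12.0, 0.0)
g(y_4) = b*y + (c1 - a1*y)*x1 + (c2 - a2*y)*x2 = 24*4.8 + (-19.8)*12.0 + 9.2*0.0 = 115.2 - 237.6 + 0.0 = -122.4


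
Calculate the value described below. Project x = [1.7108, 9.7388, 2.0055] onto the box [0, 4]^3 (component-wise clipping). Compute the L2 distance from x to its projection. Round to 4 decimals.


Project each component onto [0, 4].
clip(1.7108) = 1.7108, clip(9.7388) = 4.0, clip(2.0055) = 2.0055
Projection = [1.7108, 4.0, 2.0055]
Squared diffs: [0.0, 32.9338, 0.0]
Distance = sqrt(32.9338) = 5.7388


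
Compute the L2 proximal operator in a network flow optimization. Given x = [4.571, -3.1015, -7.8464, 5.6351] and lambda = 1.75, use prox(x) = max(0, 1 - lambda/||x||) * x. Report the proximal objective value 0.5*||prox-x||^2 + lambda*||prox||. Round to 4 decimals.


Step 1: Compute ||x||.
||x|| = 11.1281
Step 2: Compute scaling factor.
scale = max(0, 1 - 1.75/11.1281) = 0.8427
Step 3: prox(x) = [3.8522, -2.6138, -6.6125, 4.7489]
||prox(x)|| = 9.3781
Step 4: Proximal objective.
0.5*||prox-x||^2 = 1.5313
lambda*||prox|| = 16.4117
Total = 17.9429


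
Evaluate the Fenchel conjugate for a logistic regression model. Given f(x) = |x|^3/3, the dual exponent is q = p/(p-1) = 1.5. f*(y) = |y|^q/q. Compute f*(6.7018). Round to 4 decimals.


The conjugate exponent q satisfies 1/p + 1/q = 1.
p = 3, so q = 3/(3 - 1) = 1.5
|y|^q = 6.7018^1.5 = 17.3495
f*(6.7018) = 17.3495 / 1.5 = 11.5663


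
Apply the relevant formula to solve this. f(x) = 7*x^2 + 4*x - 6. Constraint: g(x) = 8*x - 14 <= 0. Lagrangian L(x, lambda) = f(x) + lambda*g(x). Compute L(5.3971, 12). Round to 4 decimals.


Step 1: Evaluate f(x).
f(5.3971) = 7*5.3971^2 + 4*5.3971 - 6 = 219.4892
Step 2: Evaluate g(x).
g(5.3971) = 8*5.3971 - 14 = 29.1768
Step 3: Compute Lagrangian.
L = 219.4892 + 12*29.1768 = 569.6108


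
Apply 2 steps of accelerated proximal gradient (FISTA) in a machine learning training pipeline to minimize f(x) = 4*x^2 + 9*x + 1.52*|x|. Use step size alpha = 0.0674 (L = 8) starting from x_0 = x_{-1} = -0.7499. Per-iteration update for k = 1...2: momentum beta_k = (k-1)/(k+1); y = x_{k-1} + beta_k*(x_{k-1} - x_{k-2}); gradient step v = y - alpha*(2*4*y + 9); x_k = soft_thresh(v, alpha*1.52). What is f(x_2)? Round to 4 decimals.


FISTA on f(x) = 4*x^2 + 9*x + 1.52*|x|
L = 8, alpha = 0.0674
Iteration 1: beta = 0.0, y = -0.7499 + 0.0*(-0.7499 + 0.7499) = -0.7499
  grad(y) = 3.0008, v = y - alpha*grad = -0.9522
  prox(v) = soft_thresh(-0.9522, 0.1024) = -0.8497
Iteration 2: beta = 0.3333, y = -0.8497 + 0.3333*(-0.8497 + 0.7499) = -0.883
  grad(y) = 1.9362, v = y - alpha*grad = -1.0135
  prox(v) = soft_thresh(-1.0135, 0.1024) = -0.911
f(x_2) = 4*(-0.911)^2 + 9*(-0.911) + 1.52*|-0.911| = -3.4946


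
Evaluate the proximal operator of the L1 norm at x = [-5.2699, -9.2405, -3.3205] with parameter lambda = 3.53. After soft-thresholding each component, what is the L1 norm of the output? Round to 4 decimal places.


Soft-thresholding with lambda = 3.53:
prox(-5.2699) = sign(-5.2699)*max(|-5.2699| - 3.53, 0) = -1.7399
prox(-9.2405) = sign(-9.2405)*max(|-9.2405| - 3.53, 0) = -5.7105
prox(-3.3205) = sign(-3.3205)*max(|-3.3205| - 3.53, 0) = 0.0
prox(x) = [-1.7399, -5.7105, 0.0]
||prox(x)||_1 = 1.7399 + 5.7105 + 0.0 = 7.4504


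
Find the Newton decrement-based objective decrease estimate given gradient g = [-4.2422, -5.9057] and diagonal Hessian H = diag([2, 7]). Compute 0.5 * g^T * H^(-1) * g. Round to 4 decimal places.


Step 1: H is diagonal, so H^(-1) * g = [-2.1211, -0.8437].
Step 2: g^T H^(-1) g = sum_i g_i^2 / H_ii
  = (-4.2422)^2/2 + (-5.9057)^2/7
  = 8.9981 + 4.9825 = 13.9806
Step 3: Objective decrease = 0.5 * g^T H^(-1) g = 6.9903


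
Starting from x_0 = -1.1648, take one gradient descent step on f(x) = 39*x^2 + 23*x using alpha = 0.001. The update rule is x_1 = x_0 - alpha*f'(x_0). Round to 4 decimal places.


We compute the gradient at x_0 and apply the update.
f'(x) = 78*x + 23
f'(-1.1648) = 78*-1.1648 + 23 = -67.8544
x_1 = -1.1648 - 0.001*-67.8544 = -1.0969


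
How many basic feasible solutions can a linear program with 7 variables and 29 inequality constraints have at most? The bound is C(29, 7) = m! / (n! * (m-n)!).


Each vertex corresponds to some choice of n active constraints out of m, so the number of vertices is at most C(m, n) = m! / (n!(m-n)!).
m = 29, n = 7
Numerator: 29 * 28 * 27 * 26 * 25 * 24 * 23
Denominator: 7! = 5040
C(29, 7) = 1560780


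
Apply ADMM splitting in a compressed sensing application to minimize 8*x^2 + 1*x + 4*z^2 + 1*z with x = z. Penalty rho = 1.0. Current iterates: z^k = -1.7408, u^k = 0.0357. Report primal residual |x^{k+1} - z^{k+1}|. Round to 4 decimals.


ADMM iteration with rho = 1.0, z^k = -1.7408, u^k = 0.0357
Step 1: x-update.
Minimize 8*x^2 + 1*x + (1.0/2)*(x + 1.7408 + 0.0357)^2
FOC: (2*8 + 1.0)*x = -1 + 1.0*(-1.7408 - 0.0357)
x^{k+1} = -0.1633
Step 2: z-update.
Minimize 4*z^2 + 1*z + (1.0/2)*(-0.1633 - z + 0.0357)^2
FOC: (2*4 + 1.0)*z = -1 + 1.0*(-0.1633 + 0.0357)
z^{k+1} = -0.1253
Step 3: u-update.
u^{k+1} = 0.0357 - 0.1633 + 0.1253 = -0.0023
Step 4: Primal residual = |-0.1633 + 0.1253| = 0.038


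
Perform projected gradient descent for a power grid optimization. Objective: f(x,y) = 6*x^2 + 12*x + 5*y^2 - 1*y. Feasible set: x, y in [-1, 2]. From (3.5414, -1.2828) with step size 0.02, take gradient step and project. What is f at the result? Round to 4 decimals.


Step 1: Compute gradient at (3.5414, -1.2828).
grad_x = 2*6*3.5414 + 12 = 54.4968
grad_y = 2*5*-1.2828 - 1 = -13.828
Step 2: Gradient step.
x_raw = 3.5414 - 0.02*54.4968 = 2.4515
y_raw = -1.2828 - 0.02*-13.828 = -1.0062
Step 3: Project onto [-1, 2].
x_proj = clip(2.4515) = 2.0
y_proj = clip(-1.0062) = -1.0
Step 4: Evaluate f.
f(2.0, -1.0) = 54.0


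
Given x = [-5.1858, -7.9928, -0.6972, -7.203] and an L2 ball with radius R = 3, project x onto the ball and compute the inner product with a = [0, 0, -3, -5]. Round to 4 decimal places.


Step 1: Compute ||x|| (intermediates to 6 decimals).
||x|| = sqrt((-5.1858)^2 + (-7.9928)^2 + (-0.6972)^2 + (-7.203)^2) = 11.964392
Step 2: Project.
Since ||x|| > R, scale = R/||x|| = 3/11.964392 = 0.250744, proj(x) = scale * x
proj(x) = [-1.300308, -2.004147, -0.174819, -1.806109]
Step 3: Dot product.
a^T * proj(x) = 0*(-1.300308) + 0*(-2.004147) - 3*(-0.174819) - 5*(-1.806109) = 9.555


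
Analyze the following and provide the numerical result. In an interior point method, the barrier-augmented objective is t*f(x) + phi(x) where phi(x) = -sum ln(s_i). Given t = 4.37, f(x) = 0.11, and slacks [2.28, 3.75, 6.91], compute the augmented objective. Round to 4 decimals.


Step 1: Compute log-barrier.
ln values: [0.8242, 1.3218, 1.933]
phi = -(0.8242 + 1.3218 + 1.933) = -4.0789
Step 2: Compute augmented objective.
t*f(x) = 4.37*0.11 = 0.4807
Total = 0.4807 - 4.0789 = -3.5982


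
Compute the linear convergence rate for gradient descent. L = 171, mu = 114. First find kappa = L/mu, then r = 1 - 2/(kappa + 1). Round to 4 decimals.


Step 1: Compute the condition number.
kappa = L/mu = 171/114 = 1.5
Step 2: Compute the convergence rate.
r = 1 - 2/(kappa + 1) = 1 - 2*mu/(L + mu) = (L - mu)/(L + mu) = 57/285 = 0.2


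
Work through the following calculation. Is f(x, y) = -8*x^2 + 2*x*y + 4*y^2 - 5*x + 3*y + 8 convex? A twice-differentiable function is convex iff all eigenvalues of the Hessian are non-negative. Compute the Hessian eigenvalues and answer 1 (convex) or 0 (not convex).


The Hessian of f(x,y) = -8*x^2 + 2*x*y + 4*y^2 - 5*x + 3*y + 8 is:
H = [[-16, 2], [2, 8]]
Trace = -16 + 8 = -8
Determinant = -16*8 - (2)^2 = -132
Discriminant = (-8)^2 - 4*-132 = 592.0
Eigenvalues: lambda_1 = -16.1655, lambda_2 = 8.1655
The function is not convex.

0


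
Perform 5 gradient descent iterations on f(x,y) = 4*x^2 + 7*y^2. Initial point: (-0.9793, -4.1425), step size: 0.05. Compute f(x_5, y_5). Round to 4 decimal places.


Gradient descent on f(x,y) = 4*x^2 + 7*y^2.
Starting point: (-0.9793, -4.1425), alpha = 0.05
Step 1: grad_x = 2*4*-0.9793 = -7.8344, grad_y = 2*7*-4.1425 = -57.995
  x_1 = -0.9793 - 0.05*-7.8344 = -0.5876
  y_1 = -4.1425 - 0.05*-57.995 = -1.2428
Step 2: grad_x = 2*4*-0.5876 = -4.7006, grad_y = 2*7*-1.2428 = -17.3985
  x_2 = -0.5876 - 0.05*-4.7006 = -0.3525
  y_2 = -1.2428 - 0.05*-17.3985 = -0.3728
Step 3: grad_x = 2*4*-0.3525 = -2.8204, grad_y = 2*7*-0.3728 = -5.2196
  x_3 = -0.3525 - 0.05*-2.8204 = -0.2115
  y_3 = -0.3728 - 0.05*-5.2196 = -0.1118
Step 4: grad_x = 2*4*-0.2115 = -1.6922, grad_y = 2*7*-0.1118 = -1.5659
  x_4 = -0.2115 - 0.05*-1.6922 = -0.1269
  y_4 = -0.1118 - 0.05*-1.5659 = -0.0336
Step 5: grad_x = 2*4*-0.1269 = -1.0153, grad_y = 2*7*-0.0336 = -0.4698
  x_5 = -0.1269 - 0.05*-1.0153 = -0.0762
  y_5 = -0.0336 - 0.05*-0.4698 = -0.0101
f(-0.0762, -0.0101) = 4*(-0.0762)^2 + 7*(-0.0101)^2 = 0.0239


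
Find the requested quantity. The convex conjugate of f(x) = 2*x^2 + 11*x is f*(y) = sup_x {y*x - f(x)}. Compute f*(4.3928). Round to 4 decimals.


f*(y) = sup_x {y*x - a*x^2 - b*x} = sup_x {(y-b)*x - a*x^2}
FOC: (y - b) - 2a*x = 0 => x* = (y - b)/(2a)
x* = (4.3928 - 11)/(2*2) = -1.6518
f*(4.3928) = (y-b)^2/(4a) = (4.3928 - 11)^2/(4*2)
= 43.6551/8 = 5.4569


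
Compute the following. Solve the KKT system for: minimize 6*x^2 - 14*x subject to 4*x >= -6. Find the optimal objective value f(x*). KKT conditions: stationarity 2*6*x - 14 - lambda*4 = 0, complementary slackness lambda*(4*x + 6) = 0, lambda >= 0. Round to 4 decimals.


Step 1: Try lambda = 0 (constraint inactive).
Stationarity: 2*6*x - 14 = 0
x* = 14/(2*6) = 7/6 = 1.1667 (rounded; the exact value 7/6 is used below)
Check constraint: 4*1.1667 = 4.6668 >= -6 -- satisfied.
Step 2: Compute optimal value.
f(x*) = 6*(7/6)^2 - 14*(7/6) = -8.1667


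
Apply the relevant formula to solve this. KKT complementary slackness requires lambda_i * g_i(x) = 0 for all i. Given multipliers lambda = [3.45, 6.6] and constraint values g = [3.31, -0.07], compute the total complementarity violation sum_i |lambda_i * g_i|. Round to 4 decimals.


KKT complementary slackness check:
lambda_1 * g_1 = 3.45 * 3.31 = 11.4195
lambda_2 * g_2 = 6.6 * -0.07 = -0.462
Total violation = 11.4195 + 0.462 = 11.8815


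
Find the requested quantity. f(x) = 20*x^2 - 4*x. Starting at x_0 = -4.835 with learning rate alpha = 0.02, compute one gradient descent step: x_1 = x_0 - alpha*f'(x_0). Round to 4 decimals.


We compute the gradient at x_0 and apply the update.
f'(x) = 40*x - 4
f'(-4.835) = 40*-4.835 - 4 = -197.4
x_1 = -4.835 - 0.02*-197.4 = -0.887


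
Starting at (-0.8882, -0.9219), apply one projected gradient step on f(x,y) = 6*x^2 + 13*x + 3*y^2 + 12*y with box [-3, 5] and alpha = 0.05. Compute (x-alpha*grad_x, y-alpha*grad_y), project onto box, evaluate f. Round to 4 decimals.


Step 1: Compute gradient at (-0.8882, -0.9219).
grad_x = 2*6*-0.8882 + 13 = 2.3416
grad_y = 2*3*-0.9219 + 12 = 6.4686
Step 2: Gradient step.
x_raw = -0.8882 - 0.05*2.3416 = -1.0053
y_raw = -0.9219 - 0.05*6.4686 = -1.2453
Step 3: Project onto [-3, 5].
x_proj = clip(-1.0053) = -1.0053
y_proj = clip(-1.2453) = -1.2453
Step 4: Evaluate f.
f(-1.0053, -1.2453) = -17.2965


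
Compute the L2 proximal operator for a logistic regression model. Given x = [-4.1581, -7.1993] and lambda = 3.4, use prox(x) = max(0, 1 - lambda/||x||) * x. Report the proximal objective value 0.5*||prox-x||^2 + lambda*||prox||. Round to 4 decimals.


Step 1: Compute ||x||.
||x|| = 8.3138
Step 2: Compute scaling factor.
scale = max(0, 1 - 3.4/8.3138) = 0.591
Step 3: prox(x) = [-2.4576, -4.2551]
||prox(x)|| = 4.9138
Step 4: Proximal objective.
0.5*||prox-x||^2 = 5.78
lambda*||prox|| = 16.7069
Total = 22.487


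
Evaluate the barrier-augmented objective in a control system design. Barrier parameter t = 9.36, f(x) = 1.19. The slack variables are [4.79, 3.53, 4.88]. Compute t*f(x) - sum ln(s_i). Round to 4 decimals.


Step 1: Compute log-barrier.
ln values: [1.5665, 1.2613, 1.5851]
phi = -(1.5665 + 1.2613 + 1.5851) = -4.413
Step 2: Compute augmented objective.
t*f(x) = 9.36*1.19 = 11.1384
Total = 11.1384 - 4.413 = 6.7254


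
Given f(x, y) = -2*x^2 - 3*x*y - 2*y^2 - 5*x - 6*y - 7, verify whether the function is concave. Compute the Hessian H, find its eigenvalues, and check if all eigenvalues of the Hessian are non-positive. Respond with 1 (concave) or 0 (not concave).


The Hessian of f(x,y) = -2*x^2 - 3*x*y - 2*y^2 - 5*x - 6*y - 7 is:
H = [[-4, -3], [-3, -4]]
Trace = -4 - 4 = -8
Determinant = -4*-4 - (-3)^2 = 7
Discriminant = (-8)^2 - 4*7 = 36.0
Eigenvalues: lambda_1 = -7.0, lambda_2 = -1.0
The function is concave.

1


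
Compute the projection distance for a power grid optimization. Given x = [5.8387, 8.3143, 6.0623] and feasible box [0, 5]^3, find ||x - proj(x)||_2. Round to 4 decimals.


Project each component onto [0, 5].
clip(5.8387) = 5.0, clip(8.3143) = 5.0, clip(6.0623) = 5.0
Projection = [5.0, 5.0, 5.0]
Squared diffs: [0.7034, 10.9846, 1.1285]
Distance = sqrt(12.8165) = 3.58


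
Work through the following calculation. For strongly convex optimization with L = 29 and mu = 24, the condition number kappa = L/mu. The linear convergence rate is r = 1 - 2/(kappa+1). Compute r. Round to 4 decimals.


Step 1: Compute the condition number.
kappa = L/mu = 29/24 = 1.2083
Step 2: Compute the convergence rate.
r = 1 - 2/(kappa + 1) = 1 - 2*mu/(L + mu) = (L - mu)/(L + mu) = 5/53 = 0.0943


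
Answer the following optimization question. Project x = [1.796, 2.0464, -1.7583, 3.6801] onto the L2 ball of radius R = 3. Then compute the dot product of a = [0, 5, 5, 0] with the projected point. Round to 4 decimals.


Step 1: Compute ||x|| (intermediates to 6 decimals).
||x|| = sqrt(1.796^2 + 2.0464^2 + (-1.7583)^2 + 3.6801^2) = 4.903889
Step 2: Project.
Since ||x|| > R, scale = R/||x|| = 3/4.903889 = 0.611759, proj(x) = scale * x
proj(x) = [1.098719, 1.251904, -1.075656, 2.251334]
Step 3: Dot product.
a^T * proj(x) = 0*1.098719 + 5*1.251904 + 5*(-1.075656) + 0*2.251334 = 0.8812


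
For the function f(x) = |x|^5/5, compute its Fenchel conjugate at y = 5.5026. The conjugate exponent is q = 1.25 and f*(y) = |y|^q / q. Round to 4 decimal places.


The conjugate exponent q satisfies 1/p + 1/q = 1.
p = 5, so q = 5/(5 - 1) = 1.25
|y|^q = 5.5026^1.25 = 8.4277
f*(5.5026) = 8.4277 / 1.25 = 6.7422


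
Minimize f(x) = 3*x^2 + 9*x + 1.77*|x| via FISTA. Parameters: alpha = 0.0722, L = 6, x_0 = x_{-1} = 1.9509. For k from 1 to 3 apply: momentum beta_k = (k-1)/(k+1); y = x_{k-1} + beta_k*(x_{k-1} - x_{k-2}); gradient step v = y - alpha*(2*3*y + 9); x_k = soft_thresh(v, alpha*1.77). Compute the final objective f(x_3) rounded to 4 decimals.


FISTA on f(x) = 3*x^2 + 9*x + 1.77*|x|
L = 6, alpha = 0.0722
Iteration 1: beta = 0.0, y = 1.9509 + 0.0*(1.9509 - 1.9509) = 1.9509
  grad(y) = 20.7054, v = y - alpha*grad = 0.456
  prox(v) = soft_thresh(0.456, 0.1278) = 0.3282
Iteration 2: beta = 0.3333, y = 0.3282 + 0.3333*(0.3282 - 1.9509) = -0.2127
  grad(y) = 7.7236, v = y - alpha*grad = -0.7704
  prox(v) = soft_thresh(-0.7704, 0.1278) = -0.6426
Iteration 3: beta = 0.5, y = -0.6426 + 0.5*(-0.6426 - 0.3282) = -1.128
  grad(y) = 2.2322, v = y - alpha*grad = -1.2891
  prox(v) = soft_thresh(-1.2891, 0.1278) = -1.1613
f(x_3) = 3*(-1.1613)^2 + 9*(-1.1613) + 1.77*|-1.1613| = -4.3504


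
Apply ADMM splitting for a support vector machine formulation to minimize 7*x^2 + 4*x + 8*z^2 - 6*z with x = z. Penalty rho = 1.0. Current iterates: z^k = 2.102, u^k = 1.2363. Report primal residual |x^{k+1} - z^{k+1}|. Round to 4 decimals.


ADMM iteration with rho = 1.0, z^k = 2.102, u^k = 1.2363
Step 1: x-update.
Minimize 7*x^2 + 4*x + (1.0/2)*(x - 2.102 + 1.2363)^2
FOC: (2*7 + 1.0)*x = -4 + 1.0*(2.102 - 1.2363)
x^{k+1} = -0.209
Step 2: z-update.
Minimize 8*z^2 - 6*z + (1.0/2)*(-0.209 - z + 1.2363)^2
FOC: (2*8 + 1.0)*z = 6 + 1.0*(-0.209 + 1.2363)
z^{k+1} = 0.4134
Step 3: u-update.
u^{k+1} = 1.2363 - 0.209 - 0.4134 = 0.614
Step 4: Primal residual = |-0.209 - 0.4134| = 0.6223


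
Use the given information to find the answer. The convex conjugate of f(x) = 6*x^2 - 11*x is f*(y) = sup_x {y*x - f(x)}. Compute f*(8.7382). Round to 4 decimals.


f*(y) = sup_x {y*x - a*x^2 - b*x} = sup_x {(y-b)*x - a*x^2}
FOC: (y - b) - 2a*x = 0 => x* = (y - b)/(2a)
x* = (8.7382 + 11)/(2*6) = 1.6449
f*(8.7382) = (y-b)^2/(4a) = (8.7382 + 11)^2/(4*6)
= 389.5965/24 = 16.2332


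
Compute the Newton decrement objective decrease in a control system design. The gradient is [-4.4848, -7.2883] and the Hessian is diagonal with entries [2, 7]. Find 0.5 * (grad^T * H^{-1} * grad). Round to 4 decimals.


Step 1: H is diagonal, so H^(-1) * g = [-2.2424, -1.0412].
Step 2: g^T H^(-1) g = sum_i g_i^2 / H_ii
  = (-4.4848)^2/2 + (-7.2883)^2/7
  = 10.0567 + 7.5885 = 17.6452
Step 3: Objective decrease = 0.5 * g^T H^(-1) g = 8.8226


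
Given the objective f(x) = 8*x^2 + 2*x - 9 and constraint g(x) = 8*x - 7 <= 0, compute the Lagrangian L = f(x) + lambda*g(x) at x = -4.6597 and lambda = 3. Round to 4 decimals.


Step 1: Evaluate f(x).
f(-4.6597) = 8*(-4.6597)^2 + 2*(-4.6597) - 9 = 155.383
Step 2: Evaluate g(x).
g(-4.6597) = 8*-4.6597 - 7 = -44.2776
Step 3: Compute Lagrangian.
L = 155.383 + 3*-44.2776 = 22.5502


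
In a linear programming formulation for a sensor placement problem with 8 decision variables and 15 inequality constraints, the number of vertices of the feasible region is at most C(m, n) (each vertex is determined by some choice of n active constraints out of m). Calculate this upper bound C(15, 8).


Each vertex corresponds to some choice of n active constraints out of m, so the number of vertices is at most C(m, n) = m! / (n!(m-n)!).
m = 15, n = 8
Numerator: 15 * 14 * 13 * 12 * 11 * 10 * 9 * 8
Denominator: 8! = 40320
C(15, 8) = 6435


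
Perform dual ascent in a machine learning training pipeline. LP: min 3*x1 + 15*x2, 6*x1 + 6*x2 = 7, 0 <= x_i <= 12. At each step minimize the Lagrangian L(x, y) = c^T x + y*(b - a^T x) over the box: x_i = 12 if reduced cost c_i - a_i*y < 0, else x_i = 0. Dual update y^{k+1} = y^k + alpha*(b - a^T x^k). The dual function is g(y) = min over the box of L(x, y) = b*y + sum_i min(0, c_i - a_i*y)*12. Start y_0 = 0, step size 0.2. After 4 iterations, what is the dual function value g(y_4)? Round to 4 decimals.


Dual ascent for LP: min 3*x1 + 15*x2, 6*x1 + 6*x2 = 7, 0 <= x_i <= 12
Step 1: y^k = 0.0, reduced costs: (3.0, 15.0)
  x^k = (0.0, 0.0), subgradient = b - a^T x = 7.0
  y^{k+1} = 0.0 + 0.2*7.0 = 1.4
Step 2: y^k = 1.4, reduced costs: (-5.4, 6.6)
  x^k = (12.0, 0.0), subgradient = b - a^T x = -65.0
  y^{k+1} = 1.4 + 0.2*-65.0 = -11.6
Step 3: y^k = -11.6, reduced costs: (72.6, 84.6)
  x^k = (0.0, 0.0), subgradient = b - a^T x = 7.0
  y^{k+1} = -11.6 + 0.2*7.0 = -10.2
Step 4: y^k = -10.2, reduced costs: (64.2, 76.2)
  x^k = (0.0, 0.0), subgradient = b - a^T x = 7.0
  y^{k+1} = -10.2 + 0.2*7.0 = -8.8
Dual objective at y_4 = -8.8: reduced costs (55.8, 67.8), box minimizer x = (0.0, 0.0)
g(y_4) = b*y + (c1 - a1*y)*x1 + (c2 - a2*y)*x2 = 7*(-8.8) + 55.8*0.0 + 67.8*0.0 = -61.6 + 0.0 + 0.0 = -61.6


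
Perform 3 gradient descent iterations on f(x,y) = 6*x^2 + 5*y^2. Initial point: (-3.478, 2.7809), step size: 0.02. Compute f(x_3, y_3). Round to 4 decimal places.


Gradient descent on f(x,y) = 6*x^2 + 5*y^2.
Starting point: (-3.478, 2.7809), alpha = 0.02
Step 1: grad_x = 2*6*-3.478 = -41.736, grad_y = 2*5*2.7809 = 27.809
  x_1 = -3.478 - 0.02*-41.736 = -2.6433
  y_1 = 2.7809 - 0.02*27.809 = 2.2247
Step 2: grad_x = 2*6*-2.6433 = -31.7194, grad_y = 2*5*2.2247 = 22.2472
  x_2 = -2.6433 - 0.02*-31.7194 = -2.0089
  y_2 = 2.2247 - 0.02*22.2472 = 1.7798
Step 3: grad_x = 2*6*-2.0089 = -24.1067, grad_y = 2*5*1.7798 = 17.7978
  x_3 = -2.0089 - 0.02*-24.1067 = -1.5268
  y_3 = 1.7798 - 0.02*17.7978 = 1.4238
f(-1.5268, 1.4238) = 6*(-1.5268)^2 + 5*1.4238^2 = 24.1223


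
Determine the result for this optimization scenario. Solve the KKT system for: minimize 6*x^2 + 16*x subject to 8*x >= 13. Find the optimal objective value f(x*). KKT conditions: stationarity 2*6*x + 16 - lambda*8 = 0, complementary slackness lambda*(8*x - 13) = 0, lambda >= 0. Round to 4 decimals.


Step 1: Try lambda = 0 (constraint inactive).
x_unc = -16/(2*6) = -1.3333
Check: 8*-1.3333 = -10.6664 < 13 -- violated!
Step 2: Constraint must be active: 8*x = 13
x* = 13/8 = 1.625
lambda = (2*6*1.625 + 16)/8 = 4.4375
Step 3: Compute optimal value.
f(x*) = 6*1.625^2 + 16*1.625 = 41.8438


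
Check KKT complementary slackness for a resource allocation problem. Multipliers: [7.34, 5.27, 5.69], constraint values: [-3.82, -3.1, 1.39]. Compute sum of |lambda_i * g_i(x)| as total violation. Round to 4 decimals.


KKT complementary slackness check:
lambda_1 * g_1 = 7.34 * -3.82 = -28.0388
lambda_2 * g_2 = 5.27 * -3.1 = -16.337
lambda_3 * g_3 = 5.69 * 1.39 = 7.9091
Total violation = 28.0388 + 16.337 + 7.9091 = 52.2849


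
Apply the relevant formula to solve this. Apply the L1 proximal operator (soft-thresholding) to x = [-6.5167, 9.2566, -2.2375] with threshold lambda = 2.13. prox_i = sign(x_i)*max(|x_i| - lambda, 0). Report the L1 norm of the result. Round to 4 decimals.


Soft-thresholding with lambda = 2.13:
prox(-6.5167) = sign(-6.5167)*max(|-6.5167| - 2.13, 0) = -4.3867
prox(9.2566) = sign(9.2566)*max(|9.2566| - 2.13, 0) = 7.1266
prox(-2.2375) = sign(-2.2375)*max(|-2.2375| - 2.13, 0) = -0.1075
prox(x) = [-4.3867, 7.1266, -0.1075]
||prox(x)||_1 = 4.3867 + 7.1266 + 0.1075 = 11.6208


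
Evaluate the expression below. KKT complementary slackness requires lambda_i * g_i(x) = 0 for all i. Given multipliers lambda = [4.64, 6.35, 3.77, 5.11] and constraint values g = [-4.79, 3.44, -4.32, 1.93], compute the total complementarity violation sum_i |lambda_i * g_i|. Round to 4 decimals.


KKT complementary slackness check:
lambda_1 * g_1 = 4.64 * -4.79 = -22.2256
lambda_2 * g_2 = 6.35 * 3.44 = 21.844
lambda_3 * g_3 = 3.77 * -4.32 = -16.2864
lambda_4 * g_4 = 5.11 * 1.93 = 9.8623
Total violation = 22.2256 + 21.844 + 16.2864 + 9.8623 = 70.2183


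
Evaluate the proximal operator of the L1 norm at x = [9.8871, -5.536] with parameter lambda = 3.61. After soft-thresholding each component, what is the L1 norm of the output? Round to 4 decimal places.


Soft-thresholding with lambda = 3.61:
prox(9.8871) = sign(9.8871)*max(|9.8871| - 3.61, 0) = 6.2771
prox(-5.536) = sign(-5.536)*max(|-5.536| - 3.61, 0) = -1.926
prox(x) = [6.2771, -1.926]
||prox(x)||_1 = 6.2771 + 1.926 = 8.2031


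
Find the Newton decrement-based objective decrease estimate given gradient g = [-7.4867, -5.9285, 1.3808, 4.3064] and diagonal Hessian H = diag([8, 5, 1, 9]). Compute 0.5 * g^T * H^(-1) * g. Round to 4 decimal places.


Step 1: H is diagonal, so H^(-1) * g = [-0.9358, -1.1857, 1.3808, 0.4785].
Step 2: g^T H^(-1) g = sum_i g_i^2 / H_ii
  = (-7.4867)^2/8 + (-5.9285)^2/5 + (1.3808)^2/1 + (4.3064)^2/9
  = 7.0063 + 7.0294 + 1.9066 + 2.0606 = 18.0029
Step 3: Objective decrease = 0.5 * g^T H^(-1) g = 9.0015


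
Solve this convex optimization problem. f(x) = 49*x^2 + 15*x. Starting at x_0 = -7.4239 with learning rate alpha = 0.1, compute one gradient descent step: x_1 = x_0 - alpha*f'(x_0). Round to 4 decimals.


We compute the gradient at x_0 and apply the update.
f'(x) = 98*x + 15
f'(-7.4239) = 98*-7.4239 + 15 = -712.5422
x_1 = -7.4239 - 0.1*-712.5422 = 63.8303


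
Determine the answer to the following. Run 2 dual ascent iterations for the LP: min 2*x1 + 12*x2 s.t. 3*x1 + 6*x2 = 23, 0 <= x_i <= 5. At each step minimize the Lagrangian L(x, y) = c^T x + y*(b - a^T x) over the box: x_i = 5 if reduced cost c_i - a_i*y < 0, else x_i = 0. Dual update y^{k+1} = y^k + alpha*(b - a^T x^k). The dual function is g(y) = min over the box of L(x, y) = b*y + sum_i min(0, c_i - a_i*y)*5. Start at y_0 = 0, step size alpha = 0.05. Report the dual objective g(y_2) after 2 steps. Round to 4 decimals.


Dual ascent for LP: min 2*x1 + 12*x2, 3*x1 + 6*x2 = 23, 0 <= x_i <= 5
Step 1: y^k = 0.0, reduced costs: (2.0, 12.0)
  x^k = (0.0, 0.0), subgradient = b - a^T x = 23.0
  y^{k+1} = 0.0 + 0.05*23.0 = 1.15
Step 2: y^k = 1.15, reduced costs: (-1.45, 5.1)
  x^k = (5.0, 0.0), subgradient = b - a^T x = 8.0
  y^{k+1} = 1.15 + 0.05*8.0 = 1.55
Dual objective at y_2 = 1.55: reduced costs (-2.65, 2.7), box minimizer x = (5.0, 0.0)
g(y_2) = b*y + (c1 - a1*y)*x1 + (c2 - a2*y)*x2 = 23*1.55 + (-2.65)*5.0 + 2.7*0.0 = 35.65 - 13.25 + 0.0 = 22.4


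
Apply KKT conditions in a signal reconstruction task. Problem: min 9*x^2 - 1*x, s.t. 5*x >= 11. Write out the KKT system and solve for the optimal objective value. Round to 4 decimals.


Step 1: Try lambda = 0 (constraint inactive).
x_unc = 1/(2*9) = 0.0556
Check: 5*0.0556 = 0.278 < 11 -- violated!
Step 2: Constraint must be active: 5*x = 11
x* = 11/5 = 2.2
lambda = (2*9*2.2 - 1)/5 = 7.72
Step 3: Compute optimal value.
f(x*) = 9*2.2^2 - 1*2.2 = 41.36


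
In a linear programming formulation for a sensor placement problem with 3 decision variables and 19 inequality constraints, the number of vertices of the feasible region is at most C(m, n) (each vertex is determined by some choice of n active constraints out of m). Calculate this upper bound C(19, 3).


Each vertex corresponds to some choice of n active constraints out of m, so the number of vertices is at most C(m, n) = m! / (n!(m-n)!).
m = 19, n = 3
Numerator: 19 * 18 * 17
Denominator: 3! = 6
C(19, 3) = 969


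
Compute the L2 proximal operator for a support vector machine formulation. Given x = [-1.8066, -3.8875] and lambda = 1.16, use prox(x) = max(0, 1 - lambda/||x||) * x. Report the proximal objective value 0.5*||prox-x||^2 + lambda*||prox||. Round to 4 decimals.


Step 1: Compute ||x||.
||x|| = 4.2868
Step 2: Compute scaling factor.
scale = max(0, 1 - 1.16/4.2868) = 0.7294
Step 3: prox(x) = [-1.3177, -2.8355]
||prox(x)|| = 3.1268
Step 4: Proximal objective.
0.5*||prox-x||^2 = 0.6728
lambda*||prox|| = 3.6271
Total = 4.2999


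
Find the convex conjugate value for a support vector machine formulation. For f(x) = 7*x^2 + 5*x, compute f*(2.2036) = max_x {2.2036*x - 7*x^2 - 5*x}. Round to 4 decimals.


f*(y) = sup_x {y*x - a*x^2 - b*x} = sup_x {(y-b)*x - a*x^2}
FOC: (y - b) - 2a*x = 0 => x* = (y - b)/(2a)
x* = (2.2036 - 5)/(2*7) = -0.1997
f*(2.2036) = (y-b)^2/(4a) = (2.2036 - 5)^2/(4*7)
= 7.8199/28 = 0.2793


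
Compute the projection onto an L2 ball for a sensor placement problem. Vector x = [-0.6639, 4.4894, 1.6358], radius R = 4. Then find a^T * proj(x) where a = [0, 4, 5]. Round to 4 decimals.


Step 1: Compute ||x|| (intermediates to 6 decimals).
||x|| = sqrt((-0.6639)^2 + 4.4894^2 + 1.6358^2) = 4.824035
Step 2: Project.
Since ||x|| > R, scale = R/||x|| = 4/4.824035 = 0.829181, proj(x) = scale * x
proj(x) = [-0.550493, 3.722525, 1.356374]
Step 3: Dot product.
a^T * proj(x) = 0*(-0.550493) + 4*3.722525 + 5*1.356374 = 21.672


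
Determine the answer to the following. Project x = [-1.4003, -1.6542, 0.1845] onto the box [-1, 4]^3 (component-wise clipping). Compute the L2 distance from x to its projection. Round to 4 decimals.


Project each component onto [-1, 4].
clip(-1.4003) = -1.0, clip(-1.6542) = -1.0, clip(0.1845) = 0.1845
Projection = [-1.0, -1.0, 0.1845]
Squared diffs: [0.1602, 0.428, 0.0]
Distance = sqrt(0.5882) = 0.767


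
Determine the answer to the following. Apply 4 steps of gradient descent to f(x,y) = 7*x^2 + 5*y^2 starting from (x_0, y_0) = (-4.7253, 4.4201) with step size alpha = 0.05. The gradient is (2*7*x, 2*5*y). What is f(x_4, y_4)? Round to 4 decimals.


Gradient descent on f(x,y) = 7*x^2 + 5*y^2.
Starting point: (-4.7253, 4.4201), alpha = 0.05
Step 1: grad_x = 2*7*-4.7253 = -66.1542, grad_y = 2*5*4.4201 = 44.201
  x_1 = -4.7253 - 0.05*-66.1542 = -1.4176
  y_1 = 4.4201 - 0.05*44.201 = 2.2101
Step 2: grad_x = 2*7*-1.4176 = -19.8463, grad_y = 2*5*2.2101 = 22.1005
  x_2 = -1.4176 - 0.05*-19.8463 = -0.4253
  y_2 = 2.2101 - 0.05*22.1005 = 1.105
Step 3: grad_x = 2*7*-0.4253 = -5.9539, grad_y = 2*5*1.105 = 11.0503
  x_3 = -0.4253 - 0.05*-5.9539 = -0.1276
  y_3 = 1.105 - 0.05*11.0503 = 0.5525
Step 4: grad_x = 2*7*-0.1276 = -1.7862, grad_y = 2*5*0.5525 = 5.5251
  x_4 = -0.1276 - 0.05*-1.7862 = -0.0383
  y_4 = 0.5525 - 0.05*5.5251 = 0.2763
f(-0.0383, 0.2763) = 7*(-0.0383)^2 + 5*0.2763^2 = 0.3918


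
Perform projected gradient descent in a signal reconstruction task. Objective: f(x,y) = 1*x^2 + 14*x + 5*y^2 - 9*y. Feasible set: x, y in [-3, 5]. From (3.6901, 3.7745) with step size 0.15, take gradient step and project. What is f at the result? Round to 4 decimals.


Step 1: Compute gradient at (3.6901, 3.7745).
grad_x = 2*1*3.6901 + 14 = 21.3802
grad_y = 2*5*3.7745 - 9 = 28.745
Step 2: Gradient step.
x_raw = 3.6901 - 0.15*21.3802 = 0.4831
y_raw = 3.7745 - 0.15*28.745 = -0.5373
Step 3: Project onto [-3, 5].
x_proj = clip(0.4831) = 0.4831
y_proj = clip(-0.5373) = -0.5373
Step 4: Evaluate f.
f(0.4831, -0.5373) = 13.2748


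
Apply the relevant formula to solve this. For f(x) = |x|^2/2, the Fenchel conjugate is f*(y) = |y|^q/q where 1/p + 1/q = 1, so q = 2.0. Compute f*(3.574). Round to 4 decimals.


The conjugate exponent q satisfies 1/p + 1/q = 1.
p = 2, so q = 2/(2 - 1) = 2.0
|y|^q = 3.574^2.0 = 12.7735
f*(3.574) = 12.7735 / 2.0 = 6.3867


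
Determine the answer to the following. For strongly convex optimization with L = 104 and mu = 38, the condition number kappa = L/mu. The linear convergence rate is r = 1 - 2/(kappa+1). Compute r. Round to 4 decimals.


Step 1: Compute the condition number.
kappa = L/mu = 104/38 = 2.7368
Step 2: Compute the convergence rate.
r = 1 - 2/(kappa + 1) = 1 - 2*mu/(L + mu) = (L - mu)/(L + mu) = 66/142 = 0.4648


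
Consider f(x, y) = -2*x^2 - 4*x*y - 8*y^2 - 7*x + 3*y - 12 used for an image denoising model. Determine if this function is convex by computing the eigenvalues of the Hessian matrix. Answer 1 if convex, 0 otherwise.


The Hessian of f(x,y) = -2*x^2 - 4*x*y - 8*y^2 - 7*x + 3*y - 12 is:
H = [[-4, -4], [-4, -16]]
Trace = -4 - 16 = -20
Determinant = -4*-16 - (-4)^2 = 48
Discriminant = (-20)^2 - 4*48 = 208.0
Eigenvalues: lambda_1 = -17.2111, lambda_2 = -2.7889
The function is not convex.

0


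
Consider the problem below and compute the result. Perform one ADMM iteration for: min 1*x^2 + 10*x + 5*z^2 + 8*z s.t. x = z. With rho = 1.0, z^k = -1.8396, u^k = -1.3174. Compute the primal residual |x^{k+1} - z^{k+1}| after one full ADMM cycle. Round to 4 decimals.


ADMM iteration with rho = 1.0, z^k = -1.8396, u^k = -1.3174
Step 1: x-update.
Minimize 1*x^2 + 10*x + (1.0/2)*(x + 1.8396 - 1.3174)^2
FOC: (2*1 + 1.0)*x = -10 + 1.0*(-1.8396 + 1.3174)
x^{k+1} = -3.5074
Step 2: z-update.
Minimize 5*z^2 + 8*z + (1.0/2)*(-3.5074 - z - 1.3174)^2
FOC: (2*5 + 1.0)*z = -8 + 1.0*(-3.5074 - 1.3174)
z^{k+1} = -1.1659
Step 3: u-update.
u^{k+1} = -1.3174 - 3.5074 + 1.1659 = -3.6589
Step 4: Primal residual = |-3.5074 + 1.1659| = 2.3415


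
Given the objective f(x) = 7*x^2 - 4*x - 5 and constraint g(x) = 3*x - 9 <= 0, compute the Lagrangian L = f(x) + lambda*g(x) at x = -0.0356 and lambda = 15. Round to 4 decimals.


Step 1: Evaluate f(x).
f(-0.0356) = 7*(-0.0356)^2 - 4*(-0.0356) - 5 = -4.8487
Step 2: Evaluate g(x).
g(-0.0356) = 3*-0.0356 - 9 = -9.1068
Step 3: Compute Lagrangian.
L = -4.8487 + 15*-9.1068 = -141.4507


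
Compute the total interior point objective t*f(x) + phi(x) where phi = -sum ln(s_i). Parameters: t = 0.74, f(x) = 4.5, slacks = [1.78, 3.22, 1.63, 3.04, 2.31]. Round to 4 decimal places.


Step 1: Compute log-barrier.
ln values: [0.5766, 1.1694, 0.4886, 1.1119, 0.8372]
phi = -(0.5766 + 1.1694 + 0.4886 + 1.1119 + 0.8372) = -4.1837
Step 2: Compute augmented objective.
t*f(x) = 0.74*4.5 = 3.33
Total = 3.33 - 4.1837 = -0.8537


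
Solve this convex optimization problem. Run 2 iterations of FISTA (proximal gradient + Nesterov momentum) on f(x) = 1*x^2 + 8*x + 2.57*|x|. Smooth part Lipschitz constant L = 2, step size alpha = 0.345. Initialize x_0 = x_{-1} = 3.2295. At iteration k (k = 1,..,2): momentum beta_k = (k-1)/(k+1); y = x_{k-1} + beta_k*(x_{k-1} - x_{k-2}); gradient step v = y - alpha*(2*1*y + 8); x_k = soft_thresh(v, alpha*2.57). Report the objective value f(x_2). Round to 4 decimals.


FISTA on f(x) = 1*x^2 + 8*x + 2.57*|x|
L = 2, alpha = 0.345
Iteration 1: beta = 0.0, y = 3.2295 + 0.0*(3.2295 - 3.2295) = 3.2295
  grad(y) = 14.459, v = y - alpha*grad = -1.7589
  prox(v) = soft_thresh(-1.7589, 0.8867) = -0.8722
Iteration 2: beta = 0.3333, y = -0.8722 + 0.3333*(-0.8722 - 3.2295) = -2.2394
  grad(y) = 3.5211, v = y - alpha*grad = -3.4542
  prox(v) = soft_thresh(-3.4542, 0.8867) = -2.5676
f(x_2) = 1*(-2.5676)^2 + 8*(-2.5676) + 2.57*|-2.5676| = -7.3495


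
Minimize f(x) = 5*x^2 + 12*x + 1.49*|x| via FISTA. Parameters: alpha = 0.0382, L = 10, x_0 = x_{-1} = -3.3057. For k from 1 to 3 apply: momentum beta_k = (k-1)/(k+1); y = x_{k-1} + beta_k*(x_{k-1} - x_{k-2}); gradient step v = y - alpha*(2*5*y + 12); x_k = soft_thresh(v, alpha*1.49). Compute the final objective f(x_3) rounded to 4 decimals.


FISTA on f(x) = 5*x^2 + 12*x + 1.49*|x|
L = 10, alpha = 0.0382
Iteration 1: beta = 0.0, y = -3.3057 + 0.0*(-3.3057 + 3.3057) = -3.3057
  grad(y) = -21.057, v = y - alpha*grad = -2.5013
  prox(v) = soft_thresh(-2.5013, 0.0569) = -2.4444
Iteration 2: beta = 0.3333, y = -2.4444 + 0.3333*(-2.4444 + 3.3057) = -2.1573
  grad(y) = -9.5731, v = y - alpha*grad = -1.7916
  prox(v) = soft_thresh(-1.7916, 0.0569) = -1.7347
Iteration 3: beta = 0.5, y = -1.7347 + 0.5*(-1.7347 + 2.4444) = -1.3798
  grad(y) = -1.7984, v = y - alpha*grad = -1.3111
  prox(v) = soft_thresh(-1.3111, 0.0569) = -1.2542
f(x_3) = 5*(-1.2542)^2 + 12*(-1.2542) + 1.49*|-1.2542| = -5.3165


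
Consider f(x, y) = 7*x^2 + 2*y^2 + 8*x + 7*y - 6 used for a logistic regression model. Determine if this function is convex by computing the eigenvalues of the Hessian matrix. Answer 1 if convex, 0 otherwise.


The Hessian of f(x,y) = 7*x^2 + 2*y^2 + 8*x + 7*y - 6 is:
H = [[14, 0], [0, 4]]
Trace = 14 + 4 = 18
Determinant = 14*4 - (0)^2 = 56
Discriminant = (18)^2 - 4*56 = 100.0
Eigenvalues: lambda_1 = 4.0, lambda_2 = 14.0
The function is convex.

1


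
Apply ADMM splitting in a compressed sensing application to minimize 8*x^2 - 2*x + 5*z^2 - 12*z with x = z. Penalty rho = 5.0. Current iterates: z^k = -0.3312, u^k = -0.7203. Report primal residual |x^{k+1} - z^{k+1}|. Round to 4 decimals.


ADMM iteration with rho = 5.0, z^k = -0.3312, u^k = -0.7203
Step 1: x-update.
Minimize 8*x^2 - 2*x + (5.0/2)*(x + 0.3312 - 0.7203)^2
FOC: (2*8 + 5.0)*x = 2 + 5.0*(-0.3312 + 0.7203)
x^{k+1} = 0.1879
Step 2: z-update.
Minimize 5*z^2 - 12*z + (5.0/2)*(0.1879 - z - 0.7203)^2
FOC: (2*5 + 5.0)*z = 12 + 5.0*(0.1879 - 0.7203)
z^{k+1} = 0.6225
Step 3: u-update.
u^{k+1} = -0.7203 + 0.1879 - 0.6225 = -1.1549
Step 4: Primal residual = |0.1879 - 0.6225| = 0.4346


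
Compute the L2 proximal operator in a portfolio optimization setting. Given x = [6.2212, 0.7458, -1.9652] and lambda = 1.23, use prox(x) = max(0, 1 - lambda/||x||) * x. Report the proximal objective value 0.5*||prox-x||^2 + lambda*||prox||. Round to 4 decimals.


Step 1: Compute ||x||.
||x|| = 6.5667
Step 2: Compute scaling factor.
scale = max(0, 1 - 1.23/6.5667) = 0.8127
Step 3: prox(x) = [5.0559, 0.6061, -1.5971]
||prox(x)|| = 5.3367
Step 4: Proximal objective.
0.5*||prox-x||^2 = 0.7565
lambda*||prox|| = 6.5641
Total = 7.3206


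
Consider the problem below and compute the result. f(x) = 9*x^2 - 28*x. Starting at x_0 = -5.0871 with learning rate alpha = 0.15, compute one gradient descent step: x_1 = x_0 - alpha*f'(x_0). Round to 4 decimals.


We compute the gradient at x_0 and apply the update.
f'(x) = 18*x - 28
f'(-5.0871) = 18*-5.0871 - 28 = -119.5678
x_1 = -5.0871 - 0.15*-119.5678 = 12.8481


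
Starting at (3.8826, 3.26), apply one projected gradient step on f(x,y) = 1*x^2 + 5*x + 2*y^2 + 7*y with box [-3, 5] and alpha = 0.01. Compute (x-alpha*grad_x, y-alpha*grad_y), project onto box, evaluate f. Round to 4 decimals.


Step 1: Compute gradient at (3.8826, 3.26).
grad_x = 2*1*3.8826 + 5 = 12.7652
grad_y = 2*2*3.26 + 7 = 20.04
Step 2: Gradient step.
x_raw = 3.8826 - 0.01*12.7652 = 3.7549
y_raw = 3.26 - 0.01*20.04 = 3.0596
Step 3: Project onto [-3, 5].
x_proj = clip(3.7549) = 3.7549
y_proj = clip(3.0596) = 3.0596
Step 4: Evaluate f.
f(3.7549, 3.0596) = 73.0139


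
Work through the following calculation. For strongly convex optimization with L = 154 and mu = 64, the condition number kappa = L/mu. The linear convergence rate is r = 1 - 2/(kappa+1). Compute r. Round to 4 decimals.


Step 1: Compute the condition number.
kappa = L/mu = 154/64 = 2.4063
Step 2: Compute the convergence rate.
r = 1 - 2/(kappa + 1) = 1 - 2*mu/(L + mu) = (L - mu)/(L + mu) = 90/218 = 0.4128


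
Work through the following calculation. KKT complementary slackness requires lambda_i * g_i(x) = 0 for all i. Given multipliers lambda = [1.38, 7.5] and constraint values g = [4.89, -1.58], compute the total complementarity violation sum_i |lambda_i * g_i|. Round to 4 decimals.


KKT complementary slackness check:
lambda_1 * g_1 = 1.38 * 4.89 = 6.7482
lambda_2 * g_2 = 7.5 * -1.58 = -11.85
Total violation = 6.7482 + 11.85 = 18.5982


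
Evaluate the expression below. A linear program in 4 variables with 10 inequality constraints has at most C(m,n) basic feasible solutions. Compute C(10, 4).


Each vertex corresponds to some choice of n active constraints out of m, so the number of vertices is at most C(m, n) = m! / (n!(m-n)!).
m = 10, n = 4
Numerator: 10 * 9 * 8 * 7
Denominator: 4! = 24
C(10, 4) = 210


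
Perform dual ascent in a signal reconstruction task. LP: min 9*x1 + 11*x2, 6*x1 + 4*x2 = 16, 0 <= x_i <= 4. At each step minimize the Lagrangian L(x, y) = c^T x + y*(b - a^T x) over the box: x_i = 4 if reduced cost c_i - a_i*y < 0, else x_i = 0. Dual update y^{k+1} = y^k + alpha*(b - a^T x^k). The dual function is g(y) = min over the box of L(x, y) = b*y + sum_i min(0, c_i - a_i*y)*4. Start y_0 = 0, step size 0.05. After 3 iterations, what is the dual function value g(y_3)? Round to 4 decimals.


Dual ascent for LP: min 9*x1 + 11*x2, 6*x1 + 4*x2 = 16, 0 <= x_i <= 4
Step 1: y^k = 0.0, reduced costs: (9.0, 11.0)
  x^k = (0.0, 0.0), subgradient = b - a^T x = 16.0
  y^{k+1} = 0.0 + 0.05*16.0 = 0.8
Step 2: y^k = 0.8, reduced costs: (4.2, 7.8)
  x^k = (0.0, 0.0), subgradient = b - a^T x = 16.0
  y^{k+1} = 0.8 + 0.05*16.0 = 1.6
Step 3: y^k = 1.6, reduced costs: (-0.6, 4.6)
  x^k = (4.0, 0.0), subgradient = b - a^T x = -8.0
  y^{k+1} = 1.6 + 0.05*-8.0 = 1.2
Dual objective at y_3 = 1.2: reduced costs (1.8, 6.2), box minimizer x = (0.0, 0.0)
g(y_3) = b*y + (c1 - a1*y)*x1 + (c2 - a2*y)*x2 = 16*1.2 + 1.8*0.0 + 6.2*0.0 = 19.2 + 0.0 + 0.0 = 19.2


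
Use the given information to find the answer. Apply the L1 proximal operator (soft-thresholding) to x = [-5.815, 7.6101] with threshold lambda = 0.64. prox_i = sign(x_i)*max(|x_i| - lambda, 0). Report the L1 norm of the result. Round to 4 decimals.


Soft-thresholding with lambda = 0.64:
prox(-5.815) = sign(-5.815)*max(|-5.815| - 0.64, 0) = -5.175
prox(7.6101) = sign(7.6101)*max(|7.6101| - 0.64, 0) = 6.9701
prox(x) = [-5.175, 6.9701]
||prox(x)||_1 = 5.175 + 6.9701 = 12.1451
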